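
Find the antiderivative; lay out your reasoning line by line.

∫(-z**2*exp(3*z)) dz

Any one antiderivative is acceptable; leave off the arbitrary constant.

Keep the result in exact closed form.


Step 1. Integrate ∫(-z**2*exp(3*z)) dz by parts with u = z**2, dv = (-exp(3*z)) dz, so v = -exp(3*z)/3: now -z**2*exp(3*z)/3 + ∫(2*z*exp(3*z)/3) dz.
Step 2. Integrate ∫(2*z*exp(3*z)/3) dz by parts with u = z, dv = (2*exp(3*z)/3) dz, so v = 2*exp(3*z)/9: now -z**2*exp(3*z)/3 + 2*z*exp(3*z)/9 + ∫(-2*exp(3*z)/9) dz.
Step 3. Evaluate the standard form: now -z**2*exp(3*z)/3 + 2*z*exp(3*z)/9 - 2*exp(3*z)/27.
Answer: -z**2*exp(3*z)/3 + 2*z*exp(3*z)/9 - 2*exp(3*z)/27.


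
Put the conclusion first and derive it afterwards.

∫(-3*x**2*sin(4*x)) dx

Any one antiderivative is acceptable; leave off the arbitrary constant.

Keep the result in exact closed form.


The answer is 3*x**2*cos(4*x)/4 - 3*x*sin(4*x)/8 - 3*cos(4*x)/32.
Step 1. Integrate ∫(-3*x**2*sin(4*x)) dx by parts with u = x**2, dv = (-3*sin(4*x)) dx, so v = 3*cos(4*x)/4: now 3*x**2*cos(4*x)/4 + ∫(-3*x*cos(4*x)/2) dx.
Step 2. Integrate ∫(-3*x*cos(4*x)/2) dx by parts with u = x, dv = (-3*cos(4*x)/2) dx, so v = -3*sin(4*x)/8: now 3*x**2*cos(4*x)/4 - 3*x*sin(4*x)/8 + ∫(3*sin(4*x)/8) dx.
Step 3. Evaluate the standard form: now 3*x**2*cos(4*x)/4 - 3*x*sin(4*x)/8 - 3*cos(4*x)/32.
Answer: 3*x**2*cos(4*x)/4 - 3*x*sin(4*x)/8 - 3*cos(4*x)/32.


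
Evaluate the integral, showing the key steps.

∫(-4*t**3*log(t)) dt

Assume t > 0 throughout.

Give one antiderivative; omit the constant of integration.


Step 1. Integrate ∫(-4*t**3*log(t)) dt by parts with u = log(t), dv = (-4*t**3) dt, so v = -t**4 [assuming t > 0]: now -t**4*log(t) + ∫(t**3) dt.
Step 2. Evaluate the standard form: now -t**4*log(t) + t**4/4.
Answer: -t**4*log(t) + t**4/4.


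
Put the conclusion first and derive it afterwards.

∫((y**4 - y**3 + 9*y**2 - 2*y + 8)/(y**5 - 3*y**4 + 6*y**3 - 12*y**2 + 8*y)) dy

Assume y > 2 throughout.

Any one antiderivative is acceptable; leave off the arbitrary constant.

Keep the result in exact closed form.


The answer is log(y) + 3*log(y - 2) - 3*log(y - 1) - atan(y/2)/2.
Step 1. Decompose ∫((y**4 - y**3 + 9*y**2 - 2*y + 8)/(y**5 - 3*y**4 + 6*y**3 - 12*y**2 + 8*y)) dy by partial fractions, (y**4 - y**3 + 9*y**2 - 2*y + 8)/(y**5 - 3*y**4 + 6*y**3 - 12*y**2 + 8*y) = -1/(y**2 + 4) - 3/(y - 1) + 3/(y - 2) + 1/y: now ∫(1/y) dy + ∫(3/(y - 2)) dy + ∫(-3/(y - 1)) dy + ∫(-1/(y**2 + 4)) dy.
Step 2. Evaluate the standard form [assuming y > 1]: now -3*log(y - 1) + ∫(1/y) dy + ∫(3/(y - 2)) dy + ∫(-1/(y**2 + 4)) dy.
Step 3. Evaluate the standard form [assuming y > 0]: now log(y) - 3*log(y - 1) + ∫(3/(y - 2)) dy + ∫(-1/(y**2 + 4)) dy.
Step 4. Evaluate the standard form [assuming y > 2]: now log(y) + 3*log(y - 2) - 3*log(y - 1) + ∫(-1/(y**2 + 4)) dy.
Step 5. Evaluate the standard form: now log(y) + 3*log(y - 2) - 3*log(y - 1) - atan(y/2)/2.
Answer: log(y) + 3*log(y - 2) - 3*log(y - 1) - atan(y/2)/2.


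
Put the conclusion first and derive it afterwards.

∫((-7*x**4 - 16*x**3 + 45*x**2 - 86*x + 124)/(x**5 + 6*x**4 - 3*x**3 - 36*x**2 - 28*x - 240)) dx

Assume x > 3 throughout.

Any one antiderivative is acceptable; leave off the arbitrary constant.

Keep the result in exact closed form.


The answer is -log(x - 3) - 3*log(x + 4) - 3*log(x + 5) + atan(x/2).
Step 1. Decompose ∫((-7*x**4 - 16*x**3 + 45*x**2 - 86*x + 124)/(x**5 + 6*x**4 - 3*x**3 - 36*x**2 - 28*x - 240)) dx by partial fractions, (-7*x**4 - 16*x**3 + 45*x**2 - 86*x + 124)/(x**5 + 6*x**4 - 3*x**3 - 36*x**2 - 28*x - 240) = 2/(x**2 + 4) - 3/(x + 5) - 3/(x + 4) - 1/(x - 3): now ∫(-1/(x - 3)) dx + ∫(-3/(x + 4)) dx + ∫(-3/(x + 5)) dx + ∫(2/(x**2 + 4)) dx.
Step 2. Evaluate the standard form [assuming x > -5]: now -3*log(x + 5) + ∫(-1/(x - 3)) dx + ∫(-3/(x + 4)) dx + ∫(2/(x**2 + 4)) dx.
Step 3. Evaluate the standard form [assuming x > -4]: now -3*log(x + 4) - 3*log(x + 5) + ∫(-1/(x - 3)) dx + ∫(2/(x**2 + 4)) dx.
Step 4. Evaluate the standard form [assuming x > 3]: now -log(x - 3) - 3*log(x + 4) - 3*log(x + 5) + ∫(2/(x**2 + 4)) dx.
Step 5. Evaluate the standard form: now -log(x - 3) - 3*log(x + 4) - 3*log(x + 5) + atan(x/2).
Answer: -log(x - 3) - 3*log(x + 4) - 3*log(x + 5) + atan(x/2).


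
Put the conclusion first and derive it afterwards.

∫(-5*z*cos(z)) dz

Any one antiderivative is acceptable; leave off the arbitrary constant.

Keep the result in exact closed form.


The answer is -5*z*sin(z) - 5*cos(z).
Step 1. Integrate ∫(-5*z*cos(z)) dz by parts with u = z, dv = (-5*cos(z)) dz, so v = -5*sin(z): now -5*z*sin(z) + ∫(5*sin(z)) dz.
Step 2. Evaluate the standard form: now -5*z*sin(z) - 5*cos(z).
Answer: -5*z*sin(z) - 5*cos(z).


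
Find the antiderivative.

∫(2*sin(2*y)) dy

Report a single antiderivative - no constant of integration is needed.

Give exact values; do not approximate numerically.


Answer: -cos(2*y).


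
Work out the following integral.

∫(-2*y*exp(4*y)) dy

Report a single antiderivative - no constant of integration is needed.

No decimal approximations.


Answer: -y*exp(4*y)/2 + exp(4*y)/8.


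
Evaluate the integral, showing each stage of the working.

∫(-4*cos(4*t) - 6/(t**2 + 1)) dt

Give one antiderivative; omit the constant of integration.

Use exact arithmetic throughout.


Step 1. Rewrite: now ∫(-6/(t**2 + 1)) dt + ∫(-4*cos(4*t)) dt.
Step 2. Evaluate the standard form: now -6*atan(t) + ∫(-4*cos(4*t)) dt.
Step 3. Evaluate the standard form: now -sin(4*t) - 6*atan(t).
Answer: -sin(4*t) - 6*atan(t).


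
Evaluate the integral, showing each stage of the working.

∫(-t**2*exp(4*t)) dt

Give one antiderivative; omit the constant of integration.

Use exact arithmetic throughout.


Step 1. Integrate ∫(-t**2*exp(4*t)) dt by parts with u = t**2, dv = (-exp(4*t)) dt, so v = -exp(4*t)/4: now -t**2*exp(4*t)/4 + ∫(t*exp(4*t)/2) dt.
Step 2. Integrate ∫(t*exp(4*t)/2) dt by parts with u = t, dv = (exp(4*t)/2) dt, so v = exp(4*t)/8: now -t**2*exp(4*t)/4 + t*exp(4*t)/8 + ∫(-exp(4*t)/8) dt.
Step 3. Evaluate the standard form: now -t**2*exp(4*t)/4 + t*exp(4*t)/8 - exp(4*t)/32.
Answer: -t**2*exp(4*t)/4 + t*exp(4*t)/8 - exp(4*t)/32.


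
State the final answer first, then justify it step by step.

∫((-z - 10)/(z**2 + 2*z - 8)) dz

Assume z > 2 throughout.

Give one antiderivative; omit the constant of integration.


The answer is -2*log(z - 2) + log(z + 4).
Step 1. Decompose ∫((-z - 10)/(z**2 + 2*z - 8)) dz by partial fractions, (-z - 10)/(z**2 + 2*z - 8) = 1/(z + 4) - 2/(z - 2): now ∫(-2/(z - 2)) dz + ∫(1/(z + 4)) dz.
Step 2. Evaluate the standard form [assuming z > 2]: now -2*log(z - 2) + ∫(1/(z + 4)) dz.
Step 3. Evaluate the standard form [assuming z > -4]: now -2*log(z - 2) + log(z + 4).
Answer: -2*log(z - 2) + log(z + 4).


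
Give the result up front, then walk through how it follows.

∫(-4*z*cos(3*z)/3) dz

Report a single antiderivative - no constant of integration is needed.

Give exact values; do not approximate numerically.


The answer is -4*z*sin(3*z)/9 - 4*cos(3*z)/27.
Step 1. Integrate ∫(-4*z*cos(3*z)/3) dz by parts with u = z, dv = (-4*cos(3*z)/3) dz, so v = -4*sin(3*z)/9: now -4*z*sin(3*z)/9 + ∫(4*sin(3*z)/9) dz.
Step 2. Evaluate the standard form: now -4*z*sin(3*z)/9 - 4*cos(3*z)/27.
Answer: -4*z*sin(3*z)/9 - 4*cos(3*z)/27.


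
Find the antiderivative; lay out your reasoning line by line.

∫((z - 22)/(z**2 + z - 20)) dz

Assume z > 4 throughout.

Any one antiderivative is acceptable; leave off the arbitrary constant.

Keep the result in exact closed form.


Step 1. Decompose ∫((z - 22)/(z**2 + z - 20)) dz by partial fractions, (z - 22)/(z**2 + z - 20) = 3/(z + 5) - 2/(z - 4): now ∫(-2/(z - 4)) dz + ∫(3/(z + 5)) dz.
Step 2. Evaluate the standard form [assuming z > 4]: now -2*log(z - 4) + ∫(3/(z + 5)) dz.
Step 3. Evaluate the standard form [assuming z > -5]: now -2*log(z - 4) + 3*log(z + 5).
Answer: -2*log(z - 4) + 3*log(z + 5).


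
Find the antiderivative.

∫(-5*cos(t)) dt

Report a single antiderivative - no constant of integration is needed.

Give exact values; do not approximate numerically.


Answer: -5*sin(t).


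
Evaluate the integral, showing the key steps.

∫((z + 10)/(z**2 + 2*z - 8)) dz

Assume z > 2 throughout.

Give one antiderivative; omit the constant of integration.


Step 1. Decompose ∫((z + 10)/(z**2 + 2*z - 8)) dz by partial fractions, (z + 10)/(z**2 + 2*z - 8) = -1/(z + 4) + 2/(z - 2): now ∫(2/(z - 2)) dz + ∫(-1/(z + 4)) dz.
Step 2. Evaluate the standard form [assuming z > -4]: now -log(z + 4) + ∫(2/(z - 2)) dz.
Step 3. Evaluate the standard form [assuming z > 2]: now 2*log(z - 2) - log(z + 4).
Answer: 2*log(z - 2) - log(z + 4).


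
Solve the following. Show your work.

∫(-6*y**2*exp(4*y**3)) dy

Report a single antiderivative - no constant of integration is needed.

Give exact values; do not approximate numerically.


Step 1. Substitute u = y**3, turning ∫(-6*y**2*exp(4*y**3)) dy into ∫(-2*exp(4*u)) du: now ∫(-2*exp(4*u)) du.
Step 2. Evaluate the standard form: now -exp(4*u)/2.
Step 3. Substitute back u = y**3: now -exp(4*y**3)/2.
Answer: -exp(4*y**3)/2.


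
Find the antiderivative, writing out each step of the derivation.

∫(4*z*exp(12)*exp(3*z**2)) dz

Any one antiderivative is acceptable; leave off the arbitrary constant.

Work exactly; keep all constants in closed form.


Step 1. Substitute u = z**2 + 4, turning ∫(4*z*exp(12)*exp(3*z**2)) dz into ∫(2*exp(3*u)) du: now ∫(2*exp(3*u)) du.
Step 2. Evaluate the standard form: now 2*exp(3*u)/3.
Step 3. Substitute back u = z**2 + 4: now 2*exp(3*z**2 + 12)/3.
Answer: 2*exp(3*z**2 + 12)/3.


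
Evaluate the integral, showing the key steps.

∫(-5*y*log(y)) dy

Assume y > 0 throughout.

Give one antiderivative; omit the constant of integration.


Step 1. Integrate ∫(-5*y*log(y)) dy by parts with u = log(y), dv = (-5*y) dy, so v = -5*y**2/2 [assuming y > 0]: now -5*y**2*log(y)/2 + ∫(5*y/2) dy.
Step 2. Evaluate the standard form: now -5*y**2*log(y)/2 + 5*y**2/4.
Answer: -5*y**2*log(y)/2 + 5*y**2/4.


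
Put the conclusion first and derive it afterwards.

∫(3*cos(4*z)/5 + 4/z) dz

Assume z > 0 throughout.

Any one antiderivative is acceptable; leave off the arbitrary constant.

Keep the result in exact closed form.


The answer is 4*log(z) + 3*sin(4*z)/20.
Step 1. Rewrite: now ∫(4/z) dz + ∫(3*cos(4*z)/5) dz.
Step 2. Evaluate the standard form [assuming z > 0]: now 4*log(z) + ∫(3*cos(4*z)/5) dz.
Step 3. Evaluate the standard form: now 4*log(z) + 3*sin(4*z)/20.
Answer: 4*log(z) + 3*sin(4*z)/20.


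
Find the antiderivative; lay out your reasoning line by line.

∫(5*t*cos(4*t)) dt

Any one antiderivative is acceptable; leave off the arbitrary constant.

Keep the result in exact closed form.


Step 1. Integrate ∫(5*t*cos(4*t)) dt by parts with u = t, dv = (5*cos(4*t)) dt, so v = 5*sin(4*t)/4: now 5*t*sin(4*t)/4 + ∫(-5*sin(4*t)/4) dt.
Step 2. Evaluate the standard form: now 5*t*sin(4*t)/4 + 5*cos(4*t)/16.
Answer: 5*t*sin(4*t)/4 + 5*cos(4*t)/16.


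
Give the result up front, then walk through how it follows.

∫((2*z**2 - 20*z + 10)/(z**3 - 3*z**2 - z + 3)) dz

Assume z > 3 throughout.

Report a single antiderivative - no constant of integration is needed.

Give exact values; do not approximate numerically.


The answer is -4*log(z - 3) + 2*log(z - 1) + 4*log(z + 1).
Step 1. Decompose ∫((2*z**2 - 20*z + 10)/(z**3 - 3*z**2 - z + 3)) dz by partial fractions, (2*z**2 - 20*z + 10)/(z**3 - 3*z**2 - z + 3) = 4/(z + 1) + 2/(z - 1) - 4/(z - 3): now ∫(-4/(z - 3)) dz + ∫(2/(z - 1)) dz + ∫(4/(z + 1)) dz.
Step 2. Evaluate the standard form [assuming z > 1]: now 2*log(z - 1) + ∫(-4/(z - 3)) dz + ∫(4/(z + 1)) dz.
Step 3. Evaluate the standard form [assuming z > -1]: now 2*log(z - 1) + 4*log(z + 1) + ∫(-4/(z - 3)) dz.
Step 4. Evaluate the standard form [assuming z > 3]: now -4*log(z - 3) + 2*log(z - 1) + 4*log(z + 1).
Answer: -4*log(z - 3) + 2*log(z - 1) + 4*log(z + 1).


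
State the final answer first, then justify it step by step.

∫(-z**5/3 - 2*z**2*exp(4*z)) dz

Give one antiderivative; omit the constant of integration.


The answer is -z**6/18 - z**2*exp(4*z)/2 + z*exp(4*z)/4 - exp(4*z)/16.
Step 1. Rewrite: now ∫(-z**5/3) dz + ∫(-2*z**2*exp(4*z)) dz.
Step 2. Evaluate the standard form: now -z**6/18 + ∫(-2*z**2*exp(4*z)) dz.
Step 3. Integrate ∫(-2*z**2*exp(4*z)) dz by parts with u = z**2, dv = (-2*exp(4*z)) dz, so v = -exp(4*z)/2: now -z**6/18 - z**2*exp(4*z)/2 + ∫(z*exp(4*z)) dz.
Step 4. Integrate ∫(z*exp(4*z)) dz by parts with u = z, dv = (exp(4*z)) dz, so v = exp(4*z)/4: now -z**6/18 - z**2*exp(4*z)/2 + z*exp(4*z)/4 + ∫(-exp(4*z)/4) dz.
Step 5. Evaluate the standard form: now -z**6/18 - z**2*exp(4*z)/2 + z*exp(4*z)/4 - exp(4*z)/16.
Answer: -z**6/18 - z**2*exp(4*z)/2 + z*exp(4*z)/4 - exp(4*z)/16.


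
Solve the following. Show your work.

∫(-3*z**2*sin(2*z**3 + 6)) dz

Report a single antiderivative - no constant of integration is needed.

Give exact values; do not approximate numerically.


Step 1. Substitute u = z**3 + 3, turning ∫(-3*z**2*sin(2*z**3 + 6)) dz into ∫(-sin(2*u)) du: now ∫(-sin(2*u)) du.
Step 2. Evaluate the standard form: now cos(2*u)/2.
Step 3. Substitute back u = z**3 + 3: now cos(2*z**3 + 6)/2.
Answer: cos(2*z**3 + 6)/2.


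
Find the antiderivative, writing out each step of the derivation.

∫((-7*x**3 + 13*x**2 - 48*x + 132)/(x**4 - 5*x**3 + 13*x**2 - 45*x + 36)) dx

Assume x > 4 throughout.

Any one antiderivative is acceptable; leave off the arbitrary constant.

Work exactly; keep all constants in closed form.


Step 1. Decompose ∫((-7*x**3 + 13*x**2 - 48*x + 132)/(x**4 - 5*x**3 + 13*x**2 - 45*x + 36)) dx by partial fractions, (-7*x**3 + 13*x**2 - 48*x + 132)/(x**4 - 5*x**3 + 13*x**2 - 45*x + 36) = -3/(x**2 + 9) - 3/(x - 1) - 4/(x - 4): now ∫(-4/(x - 4)) dx + ∫(-3/(x - 1)) dx + ∫(-3/(x**2 + 9)) dx.
Step 2. Evaluate the standard form [assuming x > 4]: now -4*log(x - 4) + ∫(-3/(x - 1)) dx + ∫(-3/(x**2 + 9)) dx.
Step 3. Evaluate the standard form [assuming x > 1]: now -4*log(x - 4) - 3*log(x - 1) + ∫(-3/(x**2 + 9)) dx.
Step 4. Evaluate the standard form: now -4*log(x - 4) - 3*log(x - 1) - atan(x/3).
Answer: -4*log(x - 4) - 3*log(x - 1) - atan(x/3).


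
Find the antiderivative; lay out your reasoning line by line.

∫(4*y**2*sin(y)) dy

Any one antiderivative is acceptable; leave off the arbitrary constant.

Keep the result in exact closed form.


Step 1. Integrate ∫(4*y**2*sin(y)) dy by parts with u = y**2, dv = (4*sin(y)) dy, so v = -4*cos(y): now -4*y**2*cos(y) + ∫(8*y*cos(y)) dy.
Step 2. Integrate ∫(8*y*cos(y)) dy by parts with u = y, dv = (8*cos(y)) dy, so v = 8*sin(y): now -4*y**2*cos(y) + 8*y*sin(y) + ∫(-8*sin(y)) dy.
Step 3. Evaluate the standard form: now -4*y**2*cos(y) + 8*y*sin(y) + 8*cos(y).
Answer: -4*y**2*cos(y) + 8*y*sin(y) + 8*cos(y).


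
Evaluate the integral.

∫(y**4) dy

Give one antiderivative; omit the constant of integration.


Answer: y**5/5.


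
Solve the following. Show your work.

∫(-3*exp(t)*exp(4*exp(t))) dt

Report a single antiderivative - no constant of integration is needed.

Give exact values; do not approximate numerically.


Step 1. Substitute u = exp(t), turning ∫(-3*exp(t)*exp(4*exp(t))) dt into ∫(-3*exp(4*u)) du: now ∫(-3*exp(4*u)) du.
Step 2. Evaluate the standard form: now -3*exp(4*u)/4.
Step 3. Substitute back u = exp(t): now -3*exp(4*exp(t))/4.
Answer: -3*exp(4*exp(t))/4.


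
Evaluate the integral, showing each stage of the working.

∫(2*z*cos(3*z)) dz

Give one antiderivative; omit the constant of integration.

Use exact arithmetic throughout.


Step 1. Integrate ∫(2*z*cos(3*z)) dz by parts with u = z, dv = (2*cos(3*z)) dz, so v = 2*sin(3*z)/3: now 2*z*sin(3*z)/3 + ∫(-2*sin(3*z)/3) dz.
Step 2. Evaluate the standard form: now 2*z*sin(3*z)/3 + 2*cos(3*z)/9.
Answer: 2*z*sin(3*z)/3 + 2*cos(3*z)/9.


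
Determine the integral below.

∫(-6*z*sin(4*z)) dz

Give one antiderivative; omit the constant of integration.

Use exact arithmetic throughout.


Answer: 3*z*cos(4*z)/2 - 3*sin(4*z)/8.


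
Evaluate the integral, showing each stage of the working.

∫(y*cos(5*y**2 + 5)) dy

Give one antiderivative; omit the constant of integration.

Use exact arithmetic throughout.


Step 1. Substitute u = y**2 + 1, turning ∫(y*cos(5*y**2 + 5)) dy into ∫(cos(5*u)/2) du: now ∫(cos(5*u)/2) du.
Step 2. Evaluate the standard form: now sin(5*u)/10.
Step 3. Substitute back u = y**2 + 1: now sin(5*y**2 + 5)/10.
Answer: sin(5*y**2 + 5)/10.


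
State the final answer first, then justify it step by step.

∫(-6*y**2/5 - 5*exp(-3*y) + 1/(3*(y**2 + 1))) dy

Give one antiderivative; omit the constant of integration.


The answer is -2*y**3/5 + atan(y)/3 + 5*exp(-3*y)/3.
Step 1. Rewrite: now ∫(-6*y**2/5) dy + ∫(1/(3*(y**2 + 1))) dy + ∫(-5*exp(-3*y)) dy.
Step 2. Evaluate the standard form: now ∫(-6*y**2/5) dy + ∫(1/(3*(y**2 + 1))) dy + 5*exp(-3*y)/3.
Step 3. Evaluate the standard form: now -2*y**3/5 + ∫(1/(3*(y**2 + 1))) dy + 5*exp(-3*y)/3.
Step 4. Evaluate the standard form: now -2*y**3/5 + atan(y)/3 + 5*exp(-3*y)/3.
Answer: -2*y**3/5 + atan(y)/3 + 5*exp(-3*y)/3.


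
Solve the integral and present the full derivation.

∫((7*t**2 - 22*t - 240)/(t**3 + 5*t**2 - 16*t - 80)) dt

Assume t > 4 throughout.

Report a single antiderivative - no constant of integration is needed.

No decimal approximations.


Step 1. Decompose ∫((7*t**2 - 22*t - 240)/(t**3 + 5*t**2 - 16*t - 80)) dt by partial fractions, (7*t**2 - 22*t - 240)/(t**3 + 5*t**2 - 16*t - 80) = 5/(t + 5) + 5/(t + 4) - 3/(t - 4): now ∫(-3/(t - 4)) dt + ∫(5/(t + 4)) dt + ∫(5/(t + 5)) dt.
Step 2. Evaluate the standard form [assuming t > 4]: now -3*log(t - 4) + ∫(5/(t + 4)) dt + ∫(5/(t + 5)) dt.
Step 3. Evaluate the standard form [assuming t > -4]: now -3*log(t - 4) + 5*log(t + 4) + ∫(5/(t + 5)) dt.
Step 4. Evaluate the standard form [assuming t > -5]: now -3*log(t - 4) + 5*log(t + 4) + 5*log(t + 5).
Answer: -3*log(t - 4) + 5*log(t + 4) + 5*log(t + 5).


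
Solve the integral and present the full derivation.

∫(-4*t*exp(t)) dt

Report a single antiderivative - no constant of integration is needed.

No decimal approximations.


Step 1. Integrate ∫(-4*t*exp(t)) dt by parts with u = t, dv = (-4*exp(t)) dt, so v = -4*exp(t): now -4*t*exp(t) + ∫(4*exp(t)) dt.
Step 2. Evaluate the standard form: now -4*t*exp(t) + 4*exp(t).
Answer: -4*t*exp(t) + 4*exp(t).


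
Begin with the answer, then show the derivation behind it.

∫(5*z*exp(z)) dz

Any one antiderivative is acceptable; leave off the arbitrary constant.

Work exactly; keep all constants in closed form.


The answer is 5*z*exp(z) - 5*exp(z).
Step 1. Integrate ∫(5*z*exp(z)) dz by parts with u = z, dv = (5*exp(z)) dz, so v = 5*exp(z): now 5*z*exp(z) + ∫(-5*exp(z)) dz.
Step 2. Evaluate the standard form: now 5*z*exp(z) - 5*exp(z).
Answer: 5*z*exp(z) - 5*exp(z).


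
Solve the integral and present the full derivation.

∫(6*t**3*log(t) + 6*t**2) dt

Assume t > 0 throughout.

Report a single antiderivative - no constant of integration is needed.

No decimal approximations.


Step 1. Rewrite: now ∫(6*t**2) dt + ∫(6*t**3*log(t)) dt.
Step 2. Evaluate the standard form: now 2*t**3 + ∫(6*t**3*log(t)) dt.
Step 3. Integrate ∫(6*t**3*log(t)) dt by parts with u = log(t), dv = (6*t**3) dt, so v = 3*t**4/2 [assuming t > 0]: now 3*t**4*log(t)/2 + 2*t**3 + ∫(-3*t**3/2) dt.
Step 4. Evaluate the standard form: now 3*t**4*log(t)/2 - 3*t**4/8 + 2*t**3.
Answer: 3*t**4*log(t)/2 - 3*t**4/8 + 2*t**3.


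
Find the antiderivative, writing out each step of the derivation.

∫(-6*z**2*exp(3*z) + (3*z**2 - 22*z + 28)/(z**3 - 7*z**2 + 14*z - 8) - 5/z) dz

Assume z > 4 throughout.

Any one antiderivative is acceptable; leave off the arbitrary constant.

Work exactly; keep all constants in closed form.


Step 1. Rewrite: now ∫(-5/z) dz + ∫(-6*z**2*exp(3*z)) dz + ∫((3*z**2 - 22*z + 28)/(z**3 - 7*z**2 + 14*z - 8)) dz.
Step 2. Integrate ∫(-6*z**2*exp(3*z)) dz by parts with u = z**2, dv = (-6*exp(3*z)) dz, so v = -2*exp(3*z): now -2*z**2*exp(3*z) + ∫(-5/z) dz + ∫(4*z*exp(3*z)) dz + ∫((3*z**2 - 22*z + 28)/(z**3 - 7*z**2 + 14*z - 8)) dz.
Step 3. Integrate ∫(4*z*exp(3*z)) dz by parts with u = z, dv = (4*exp(3*z)) dz, so v = 4*exp(3*z)/3: now -2*z**2*exp(3*z) + 4*z*exp(3*z)/3 + ∫(-5/z) dz + ∫((3*z**2 - 22*z + 28)/(z**3 - 7*z**2 + 14*z - 8)) dz + ∫(-4*exp(3*z)/3) dz.
Step 4. Evaluate the standard form: now -2*z**2*exp(3*z) + 4*z*exp(3*z)/3 - 4*exp(3*z)/9 + ∫(-5/z) dz + ∫((3*z**2 - 22*z + 28)/(z**3 - 7*z**2 + 14*z - 8)) dz.
Step 5. Decompose ∫((3*z**2 - 22*z + 28)/(z**3 - 7*z**2 + 14*z - 8)) dz by partial fractions, (3*z**2 - 22*z + 28)/(z**3 - 7*z**2 + 14*z - 8) = 3/(z - 1) + 2/(z - 2) - 2/(z - 4): now -2*z**2*exp(3*z) + 4*z*exp(3*z)/3 - 4*exp(3*z)/9 + ∫(-5/z) dz + ∫(-2/(z - 4)) dz + ∫(2/(z - 2)) dz + ∫(3/(z - 1)) dz.
Step 6. Evaluate the standard form [assuming z > 2]: now -2*z**2*exp(3*z) + 4*z*exp(3*z)/3 - 4*exp(3*z)/9 + 2*log(z - 2) + ∫(-5/z) dz + ∫(-2/(z - 4)) dz + ∫(3/(z - 1)) dz.
Step 7. Evaluate the standard form [assuming z > 4]: now -2*z**2*exp(3*z) + 4*z*exp(3*z)/3 - 4*exp(3*z)/9 - 2*log(z - 4) + 2*log(z - 2) + ∫(-5/z) dz + ∫(3/(z - 1)) dz.
Step 8. Evaluate the standard form [assuming z > 1]: now -2*z**2*exp(3*z) + 4*z*exp(3*z)/3 - 4*exp(3*z)/9 - 2*log(z - 4) + 2*log(z - 2) + 3*log(z - 1) + ∫(-5/z) dz.
Step 9. Evaluate the standard form [assuming z > 0]: now -2*z**2*exp(3*z) + 4*z*exp(3*z)/3 - 4*exp(3*z)/9 - 5*log(z) - 2*log(z - 4) + 2*log(z - 2) + 3*log(z - 1).
Answer: -2*z**2*exp(3*z) + 4*z*exp(3*z)/3 - 4*exp(3*z)/9 - 5*log(z) - 2*log(z - 4) + 2*log(z - 2) + 3*log(z - 1).


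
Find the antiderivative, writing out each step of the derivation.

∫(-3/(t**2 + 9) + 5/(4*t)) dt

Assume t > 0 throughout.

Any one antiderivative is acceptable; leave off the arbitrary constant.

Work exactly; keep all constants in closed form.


Step 1. Rewrite: now ∫(5/(4*t)) dt + ∫(-3/(t**2 + 9)) dt.
Step 2. Evaluate the standard form: now -atan(t/3) + ∫(5/(4*t)) dt.
Step 3. Evaluate the standard form [assuming t > 0]: now 5*log(t)/4 - atan(t/3).
Answer: 5*log(t)/4 - atan(t/3).


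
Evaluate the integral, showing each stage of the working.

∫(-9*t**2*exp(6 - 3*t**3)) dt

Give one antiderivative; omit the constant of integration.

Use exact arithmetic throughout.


Step 1. Substitute u = t**3 - 2, turning ∫(-9*t**2*exp(6 - 3*t**3)) dt into ∫(-3*exp(-3*u)) du: now ∫(-3*exp(-3*u)) du.
Step 2. Evaluate the standard form: now exp(-3*u).
Step 3. Substitute back u = t**3 - 2: now exp(6 - 3*t**3).
Answer: exp(6 - 3*t**3).


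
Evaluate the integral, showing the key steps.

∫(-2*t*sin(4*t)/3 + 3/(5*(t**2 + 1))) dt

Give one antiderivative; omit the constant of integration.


Step 1. Rewrite: now ∫(-2*t*sin(4*t)/3) dt + ∫(3/(5*(t**2 + 1))) dt.
Step 2. Evaluate the standard form: now 3*atan(t)/5 + ∫(-2*t*sin(4*t)/3) dt.
Step 3. Integrate ∫(-2*t*sin(4*t)/3) dt by parts with u = t, dv = (-2*sin(4*t)/3) dt, so v = cos(4*t)/6: now t*cos(4*t)/6 + 3*atan(t)/5 + ∫(-cos(4*t)/6) dt.
Step 4. Evaluate the standard form: now t*cos(4*t)/6 - sin(4*t)/24 + 3*atan(t)/5.
Answer: t*cos(4*t)/6 - sin(4*t)/24 + 3*atan(t)/5.


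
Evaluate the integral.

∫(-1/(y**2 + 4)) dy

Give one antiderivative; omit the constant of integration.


Answer: -atan(y/2)/2.


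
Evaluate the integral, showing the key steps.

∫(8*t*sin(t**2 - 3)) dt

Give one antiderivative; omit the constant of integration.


Step 1. Substitute u = t**2 - 3, turning ∫(8*t*sin(t**2 - 3)) dt into ∫(4*sin(u)) du: now ∫(4*sin(u)) du.
Step 2. Evaluate the standard form: now -4*cos(u).
Step 3. Substitute back u = t**2 - 3: now -4*cos(t**2 - 3).
Answer: -4*cos(t**2 - 3).


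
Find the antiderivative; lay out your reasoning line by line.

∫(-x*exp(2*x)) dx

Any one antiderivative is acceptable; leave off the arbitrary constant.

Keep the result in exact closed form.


Step 1. Integrate ∫(-x*exp(2*x)) dx by parts with u = x, dv = (-exp(2*x)) dx, so v = -exp(2*x)/2: now -x*exp(2*x)/2 + ∫(exp(2*x)/2) dx.
Step 2. Evaluate the standard form: now -x*exp(2*x)/2 + exp(2*x)/4.
Answer: -x*exp(2*x)/2 + exp(2*x)/4.


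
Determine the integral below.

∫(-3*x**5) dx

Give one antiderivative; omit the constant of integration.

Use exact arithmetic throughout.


Answer: -x**6/2.


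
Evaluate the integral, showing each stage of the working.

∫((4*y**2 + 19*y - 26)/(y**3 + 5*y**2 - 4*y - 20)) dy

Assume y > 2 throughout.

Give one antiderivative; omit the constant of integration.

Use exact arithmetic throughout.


Step 1. Decompose ∫((4*y**2 + 19*y - 26)/(y**3 + 5*y**2 - 4*y - 20)) dy by partial fractions, (4*y**2 + 19*y - 26)/(y**3 + 5*y**2 - 4*y - 20) = -1/(y + 5) + 4/(y + 2) + 1/(y - 2): now ∫(1/(y - 2)) dy + ∫(4/(y + 2)) dy + ∫(-1/(y + 5)) dy.
Step 2. Evaluate the standard form [assuming y > -2]: now 4*log(y + 2) + ∫(1/(y - 2)) dy + ∫(-1/(y + 5)) dy.
Step 3. Evaluate the standard form [assuming y > 2]: now log(y - 2) + 4*log(y + 2) + ∫(-1/(y + 5)) dy.
Step 4. Evaluate the standard form [assuming y > -5]: now log(y - 2) + 4*log(y + 2) - log(y + 5).
Answer: log(y - 2) + 4*log(y + 2) - log(y + 5).


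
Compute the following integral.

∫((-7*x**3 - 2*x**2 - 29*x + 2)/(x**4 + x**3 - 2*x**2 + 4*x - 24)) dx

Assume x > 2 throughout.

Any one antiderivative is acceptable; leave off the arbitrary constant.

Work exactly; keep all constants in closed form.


Answer: -3*log(x - 2) - 4*log(x + 3) - atan(x/2)/2.


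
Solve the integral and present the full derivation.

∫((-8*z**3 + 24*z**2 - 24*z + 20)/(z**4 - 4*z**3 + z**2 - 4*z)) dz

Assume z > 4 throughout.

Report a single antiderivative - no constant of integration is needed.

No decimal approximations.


Step 1. Decompose ∫((-8*z**3 + 24*z**2 - 24*z + 20)/(z**4 - 4*z**3 + z**2 - 4*z)) dz by partial fractions, (-8*z**3 + 24*z**2 - 24*z + 20)/(z**4 - 4*z**3 + z**2 - 4*z) = 4/(z**2 + 1) - 3/(z - 4) - 5/z: now ∫(-5/z) dz + ∫(-3/(z - 4)) dz + ∫(4/(z**2 + 1)) dz.
Step 2. Evaluate the standard form [assuming z > 4]: now -3*log(z - 4) + ∫(-5/z) dz + ∫(4/(z**2 + 1)) dz.
Step 3. Evaluate the standard form [assuming z > 0]: now -5*log(z) - 3*log(z - 4) + ∫(4/(z**2 + 1)) dz.
Step 4. Evaluate the standard form: now -5*log(z) - 3*log(z - 4) + 4*atan(z).
Answer: -5*log(z) - 3*log(z - 4) + 4*atan(z).


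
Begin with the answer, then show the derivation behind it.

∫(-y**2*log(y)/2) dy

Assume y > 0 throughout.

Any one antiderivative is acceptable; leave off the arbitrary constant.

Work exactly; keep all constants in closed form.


The answer is -y**3*log(y)/6 + y**3/18.
Step 1. Integrate ∫(-y**2*log(y)/2) dy by parts with u = log(y), dv = (-y**2/2) dy, so v = -y**3/6 [assuming y > 0]: now -y**3*log(y)/6 + ∫(y**2/6) dy.
Step 2. Evaluate the standard form: now -y**3*log(y)/6 + y**3/18.
Answer: -y**3*log(y)/6 + y**3/18.


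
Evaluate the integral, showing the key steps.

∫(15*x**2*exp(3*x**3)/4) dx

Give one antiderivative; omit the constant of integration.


Step 1. Substitute u = x**3, turning ∫(15*x**2*exp(3*x**3)/4) dx into ∫(5*exp(3*u)/4) du: now ∫(5*exp(3*u)/4) du.
Step 2. Evaluate the standard form: now 5*exp(3*u)/12.
Step 3. Substitute back u = x**3: now 5*exp(3*x**3)/12.
Answer: 5*exp(3*x**3)/12.


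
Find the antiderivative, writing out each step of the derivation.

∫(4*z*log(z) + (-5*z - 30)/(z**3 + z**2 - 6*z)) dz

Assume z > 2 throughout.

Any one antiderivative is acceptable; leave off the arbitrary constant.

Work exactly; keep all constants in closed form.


Step 1. Rewrite: now ∫(4*z*log(z)) dz + ∫((-5*z - 30)/(z**3 + z**2 - 6*z)) dz.
Step 2. Integrate ∫(4*z*log(z)) dz by parts with u = log(z), dv = (4*z) dz, so v = 2*z**2 [assuming z > 0]: now 2*z**2*log(z) + ∫(-2*z) dz + ∫((-5*z - 30)/(z**3 + z**2 - 6*z)) dz.
Step 3. Evaluate the standard form: now 2*z**2*log(z) - z**2 + ∫((-5*z - 30)/(z**3 + z**2 - 6*z)) dz.
Step 4. Decompose ∫((-5*z - 30)/(z**3 + z**2 - 6*z)) dz by partial fractions, (-5*z - 30)/(z**3 + z**2 - 6*z) = -1/(z + 3) - 4/(z - 2) + 5/z: now 2*z**2*log(z) - z**2 + ∫(5/z) dz + ∫(-4/(z - 2)) dz + ∫(-1/(z + 3)) dz.
Step 5. Evaluate the standard form [assuming z > -3]: now 2*z**2*log(z) - z**2 - log(z + 3) + ∫(5/z) dz + ∫(-4/(z - 2)) dz.
Step 6. Evaluate the standard form [assuming z > 0]: now 2*z**2*log(z) - z**2 + 5*log(z) - log(z + 3) + ∫(-4/(z - 2)) dz.
Step 7. Evaluate the standard form [assuming z > 2]: now 2*z**2*log(z) - z**2 + 5*log(z) - 4*log(z - 2) - log(z + 3).
Answer: 2*z**2*log(z) - z**2 + 5*log(z) - 4*log(z - 2) - log(z + 3).


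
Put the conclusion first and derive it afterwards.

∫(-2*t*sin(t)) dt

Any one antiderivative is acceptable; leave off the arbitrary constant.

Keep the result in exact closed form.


The answer is 2*t*cos(t) - 2*sin(t).
Step 1. Integrate ∫(-2*t*sin(t)) dt by parts with u = t, dv = (-2*sin(t)) dt, so v = 2*cos(t): now 2*t*cos(t) + ∫(-2*cos(t)) dt.
Step 2. Evaluate the standard form: now 2*t*cos(t) - 2*sin(t).
Answer: 2*t*cos(t) - 2*sin(t).


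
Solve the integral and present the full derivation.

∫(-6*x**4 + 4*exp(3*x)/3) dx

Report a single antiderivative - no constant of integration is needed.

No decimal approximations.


Step 1. Rewrite: now ∫(-6*x**4) dx + ∫(4*exp(3*x)/3) dx.
Step 2. Evaluate the standard form: now -6*x**5/5 + ∫(4*exp(3*x)/3) dx.
Step 3. Evaluate the standard form: now -6*x**5/5 + 4*exp(3*x)/9.
Answer: -6*x**5/5 + 4*exp(3*x)/9.


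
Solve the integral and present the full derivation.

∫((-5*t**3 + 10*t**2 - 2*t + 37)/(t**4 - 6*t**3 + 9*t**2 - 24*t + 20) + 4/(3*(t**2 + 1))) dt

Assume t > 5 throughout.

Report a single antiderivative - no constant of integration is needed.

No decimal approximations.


Step 1. Rewrite: now ∫((-5*t**3 + 10*t**2 - 2*t + 37)/(t**4 - 6*t**3 + 9*t**2 - 24*t + 20)) dt + ∫(4/(3*(t**2 + 1))) dt.
Step 2. Evaluate the standard form: now 4*atan(t)/3 + ∫((-5*t**3 + 10*t**2 - 2*t + 37)/(t**4 - 6*t**3 + 9*t**2 - 24*t + 20)) dt.
Step 3. Decompose ∫((-5*t**3 + 10*t**2 - 2*t + 37)/(t**4 - 6*t**3 + 9*t**2 - 24*t + 20)) dt by partial fractions, (-5*t**3 + 10*t**2 - 2*t + 37)/(t**4 - 6*t**3 + 9*t**2 - 24*t + 20) = -3/(t**2 + 4) - 2/(t - 1) - 3/(t - 5): now 4*atan(t)/3 + ∫(-3/(t - 5)) dt + ∫(-2/(t - 1)) dt + ∫(-3/(t**2 + 4)) dt.
Step 4. Evaluate the standard form [assuming t > 1]: now -2*log(t - 1) + 4*atan(t)/3 + ∫(-3/(t - 5)) dt + ∫(-3/(t**2 + 4)) dt.
Step 5. Evaluate the standard form [assuming t > 5]: now -3*log(t - 5) - 2*log(t - 1) + 4*atan(t)/3 + ∫(-3/(t**2 + 4)) dt.
Step 6. Evaluate the standard form: now -3*log(t - 5) - 2*log(t - 1) - 3*atan(t/2)/2 + 4*atan(t)/3.
Answer: -3*log(t - 5) - 2*log(t - 1) - 3*atan(t/2)/2 + 4*atan(t)/3.


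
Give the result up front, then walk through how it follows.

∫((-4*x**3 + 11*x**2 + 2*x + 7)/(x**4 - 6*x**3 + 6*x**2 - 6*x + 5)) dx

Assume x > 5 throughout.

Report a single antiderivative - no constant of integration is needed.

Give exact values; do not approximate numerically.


The answer is -2*log(x - 5) - 2*log(x - 1) - atan(x).
Step 1. Decompose ∫((-4*x**3 + 11*x**2 + 2*x + 7)/(x**4 - 6*x**3 + 6*x**2 - 6*x + 5)) dx by partial fractions, (-4*x**3 + 11*x**2 + 2*x + 7)/(x**4 - 6*x**3 + 6*x**2 - 6*x + 5) = -1/(x**2 + 1) - 2/(x - 1) - 2/(x - 5): now ∫(-2/(x - 5)) dx + ∫(-2/(x - 1)) dx + ∫(-1/(x**2 + 1)) dx.
Step 2. Evaluate the standard form [assuming x > 1]: now -2*log(x - 1) + ∫(-2/(x - 5)) dx + ∫(-1/(x**2 + 1)) dx.
Step 3. Evaluate the standard form [assuming x > 5]: now -2*log(x - 5) - 2*log(x - 1) + ∫(-1/(x**2 + 1)) dx.
Step 4. Evaluate the standard form: now -2*log(x - 5) - 2*log(x - 1) - atan(x).
Answer: -2*log(x - 5) - 2*log(x - 1) - atan(x).


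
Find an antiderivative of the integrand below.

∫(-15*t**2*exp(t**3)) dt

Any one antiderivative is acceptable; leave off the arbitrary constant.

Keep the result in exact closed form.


Answer: -5*exp(t**3).


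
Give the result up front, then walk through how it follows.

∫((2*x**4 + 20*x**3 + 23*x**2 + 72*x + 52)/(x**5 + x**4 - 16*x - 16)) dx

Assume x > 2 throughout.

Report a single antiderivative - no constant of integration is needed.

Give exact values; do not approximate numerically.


The answer is 5*log(x - 2) + log(x + 1) - 4*log(x + 2) + atan(x/2)/2.
Step 1. Decompose ∫((2*x**4 + 20*x**3 + 23*x**2 + 72*x + 52)/(x**5 + x**4 - 16*x - 16)) dx by partial fractions, (2*x**4 + 20*x**3 + 23*x**2 + 72*x + 52)/(x**5 + x**4 - 16*x - 16) = 1/(x**2 + 4) - 4/(x + 2) + 1/(x + 1) + 5/(x - 2): now ∫(5/(x - 2)) dx + ∫(1/(x + 1)) dx + ∫(-4/(x + 2)) dx + ∫(1/(x**2 + 4)) dx.
Step 2. Evaluate the standard form [assuming x > -1]: now log(x + 1) + ∫(5/(x - 2)) dx + ∫(-4/(x + 2)) dx + ∫(1/(x**2 + 4)) dx.
Step 3. Evaluate the standard form [assuming x > -2]: now log(x + 1) - 4*log(x + 2) + ∫(5/(x - 2)) dx + ∫(1/(x**2 + 4)) dx.
Step 4. Evaluate the standard form [assuming x > 2]: now 5*log(x - 2) + log(x + 1) - 4*log(x + 2) + ∫(1/(x**2 + 4)) dx.
Step 5. Evaluate the standard form: now 5*log(x - 2) + log(x + 1) - 4*log(x + 2) + atan(x/2)/2.
Answer: 5*log(x - 2) + log(x + 1) - 4*log(x + 2) + atan(x/2)/2.


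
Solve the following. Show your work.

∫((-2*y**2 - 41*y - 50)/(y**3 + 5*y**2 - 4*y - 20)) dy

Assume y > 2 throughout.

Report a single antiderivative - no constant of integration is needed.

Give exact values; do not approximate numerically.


Step 1. Decompose ∫((-2*y**2 - 41*y - 50)/(y**3 + 5*y**2 - 4*y - 20)) dy by partial fractions, (-2*y**2 - 41*y - 50)/(y**3 + 5*y**2 - 4*y - 20) = 5/(y + 5) - 2/(y + 2) - 5/(y - 2): now ∫(-5/(y - 2)) dy + ∫(-2/(y + 2)) dy + ∫(5/(y + 5)) dy.
Step 2. Evaluate the standard form [assuming y > -2]: now -2*log(y + 2) + ∫(-5/(y - 2)) dy + ∫(5/(y + 5)) dy.
Step 3. Evaluate the standard form [assuming y > -5]: now -2*log(y + 2) + 5*log(y + 5) + ∫(-5/(y - 2)) dy.
Step 4. Evaluate the standard form [assuming y > 2]: now -5*log(y - 2) - 2*log(y + 2) + 5*log(y + 5).
Answer: -5*log(y - 2) - 2*log(y + 2) + 5*log(y + 5).


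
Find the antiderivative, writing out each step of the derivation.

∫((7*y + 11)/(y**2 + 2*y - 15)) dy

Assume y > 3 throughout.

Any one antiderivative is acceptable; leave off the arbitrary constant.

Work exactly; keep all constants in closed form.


Step 1. Decompose ∫((7*y + 11)/(y**2 + 2*y - 15)) dy by partial fractions, (7*y + 11)/(y**2 + 2*y - 15) = 3/(y + 5) + 4/(y - 3): now ∫(4/(y - 3)) dy + ∫(3/(y + 5)) dy.
Step 2. Evaluate the standard form [assuming y > -5]: now 3*log(y + 5) + ∫(4/(y - 3)) dy.
Step 3. Evaluate the standard form [assuming y > 3]: now 4*log(y - 3) + 3*log(y + 5).
Answer: 4*log(y - 3) + 3*log(y + 5).


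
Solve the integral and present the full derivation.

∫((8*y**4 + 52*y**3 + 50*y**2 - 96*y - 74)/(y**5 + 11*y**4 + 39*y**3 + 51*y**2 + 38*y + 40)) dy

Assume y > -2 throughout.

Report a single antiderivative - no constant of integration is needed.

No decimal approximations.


Step 1. Decompose ∫((8*y**4 + 52*y**3 + 50*y**2 - 96*y - 74)/(y**5 + 11*y**4 + 39*y**3 + 51*y**2 + 38*y + 40)) dy by partial fractions, (8*y**4 + 52*y**3 + 50*y**2 - 96*y - 74)/(y**5 + 11*y**4 + 39*y**3 + 51*y**2 + 38*y + 40) = -4/(y**2 + 1) + 2/(y + 5) + 5/(y + 4) + 1/(y + 2): now ∫(1/(y + 2)) dy + ∫(5/(y + 4)) dy + ∫(2/(y + 5)) dy + ∫(-4/(y**2 + 1)) dy.
Step 2. Evaluate the standard form [assuming y > -4]: now 5*log(y + 4) + ∫(1/(y + 2)) dy + ∫(2/(y + 5)) dy + ∫(-4/(y**2 + 1)) dy.
Step 3. Evaluate the standard form [assuming y > -2]: now log(y + 2) + 5*log(y + 4) + ∫(2/(y + 5)) dy + ∫(-4/(y**2 + 1)) dy.
Step 4. Evaluate the standard form [assuming y > -5]: now log(y + 2) + 5*log(y + 4) + 2*log(y + 5) + ∫(-4/(y**2 + 1)) dy.
Step 5. Evaluate the standard form: now log(y + 2) + 5*log(y + 4) + 2*log(y + 5) - 4*atan(y).
Answer: log(y + 2) + 5*log(y + 4) + 2*log(y + 5) - 4*atan(y).


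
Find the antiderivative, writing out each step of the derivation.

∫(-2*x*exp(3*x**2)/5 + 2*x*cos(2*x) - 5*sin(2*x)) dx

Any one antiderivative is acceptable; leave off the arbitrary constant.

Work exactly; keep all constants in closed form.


Step 1. Rewrite: now ∫(-2*x*exp(3*x**2)/5) dx + ∫(2*x*cos(2*x)) dx + ∫(-5*sin(2*x)) dx.
Step 2. Integrate ∫(2*x*cos(2*x)) dx by parts with u = x, dv = (2*cos(2*x)) dx, so v = sin(2*x): now x*sin(2*x) + ∫(-2*x*exp(3*x**2)/5) dx + ∫(-5*sin(2*x)) dx + ∫(-sin(2*x)) dx.
Step 3. Evaluate the standard form: now x*sin(2*x) + cos(2*x)/2 + ∫(-2*x*exp(3*x**2)/5) dx + ∫(-5*sin(2*x)) dx.
Step 4. Substitute u = x**2, turning ∫(-2*x*exp(3*x**2)/5) dx into ∫(-exp(3*u)/5) du: now x*sin(2*x) + cos(2*x)/2 + ∫(-exp(3*u)/5) du + ∫(-5*sin(2*x)) dx.
Step 5. Evaluate the standard form: now x*sin(2*x) - exp(3*u)/15 + cos(2*x)/2 + ∫(-5*sin(2*x)) dx.
Step 6. Substitute back u = x**2: now x*sin(2*x) - exp(3*x**2)/15 + cos(2*x)/2 + ∫(-5*sin(2*x)) dx.
Step 7. Evaluate the standard form: now x*sin(2*x) - exp(3*x**2)/15 + 3*cos(2*x).
Answer: x*sin(2*x) - exp(3*x**2)/15 + 3*cos(2*x).


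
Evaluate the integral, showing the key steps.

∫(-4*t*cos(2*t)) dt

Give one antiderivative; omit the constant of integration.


Step 1. Integrate ∫(-4*t*cos(2*t)) dt by parts with u = t, dv = (-4*cos(2*t)) dt, so v = -2*sin(2*t): now -2*t*sin(2*t) + ∫(2*sin(2*t)) dt.
Step 2. Evaluate the standard form: now -2*t*sin(2*t) - cos(2*t).
Answer: -2*t*sin(2*t) - cos(2*t).


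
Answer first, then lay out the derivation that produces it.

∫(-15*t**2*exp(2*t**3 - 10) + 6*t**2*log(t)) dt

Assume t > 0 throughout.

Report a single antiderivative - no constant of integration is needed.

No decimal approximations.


The answer is 2*t**3*log(t) - 2*t**3/3 - 5*exp(2*t**3 - 10)/2.
Step 1. Rewrite: now ∫(-15*t**2*exp(2*t**3 - 10)) dt + ∫(6*t**2*log(t)) dt.
Step 2. Integrate ∫(6*t**2*log(t)) dt by parts with u = log(t), dv = (6*t**2) dt, so v = 2*t**3 [assuming t > 0]: now 2*t**3*log(t) + ∫(-2*t**2) dt + ∫(-15*t**2*exp(2*t**3 - 10)) dt.
Step 3. Evaluate the standard form: now 2*t**3*log(t) - 2*t**3/3 + ∫(-15*t**2*exp(2*t**3 - 10)) dt.
Step 4. Substitute u = t**3 - 5, turning ∫(-15*t**2*exp(2*t**3 - 10)) dt into ∫(-5*exp(2*u)) du: now 2*t**3*log(t) - 2*t**3/3 + ∫(-5*exp(2*u)) du.
Step 5. Evaluate the standard form: now 2*t**3*log(t) - 2*t**3/3 - 5*exp(2*u)/2.
Step 6. Substitute back u = t**3 - 5: now 2*t**3*log(t) - 2*t**3/3 - 5*exp(2*t**3 - 10)/2.
Answer: 2*t**3*log(t) - 2*t**3/3 - 5*exp(2*t**3 - 10)/2.


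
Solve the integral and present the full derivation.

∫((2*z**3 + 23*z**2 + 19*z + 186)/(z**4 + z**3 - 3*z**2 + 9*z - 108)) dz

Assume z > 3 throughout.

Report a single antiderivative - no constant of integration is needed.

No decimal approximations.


Step 1. Decompose ∫((2*z**3 + 23*z**2 + 19*z + 186)/(z**4 + z**3 - 3*z**2 + 9*z - 108)) dz by partial fractions, (2*z**3 + 23*z**2 + 19*z + 186)/(z**4 + z**3 - 3*z**2 + 9*z - 108) = 1/(z**2 + 9) - 2/(z + 4) + 4/(z - 3): now ∫(4/(z - 3)) dz + ∫(-2/(z + 4)) dz + ∫(1/(z**2 + 9)) dz.
Step 2. Evaluate the standard form [assuming z > -4]: now -2*log(z + 4) + ∫(4/(z - 3)) dz + ∫(1/(z**2 + 9)) dz.
Step 3. Evaluate the standard form [assuming z > 3]: now 4*log(z - 3) - 2*log(z + 4) + ∫(1/(z**2 + 9)) dz.
Step 4. Evaluate the standard form: now 4*log(z - 3) - 2*log(z + 4) + atan(z/3)/3.
Answer: 4*log(z - 3) - 2*log(z + 4) + atan(z/3)/3.


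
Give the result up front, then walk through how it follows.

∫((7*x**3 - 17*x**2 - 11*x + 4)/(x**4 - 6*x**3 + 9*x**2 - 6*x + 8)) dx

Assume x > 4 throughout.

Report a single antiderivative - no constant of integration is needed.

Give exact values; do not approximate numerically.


The answer is 4*log(x - 4) + 3*log(x - 2) + 3*atan(x).
Step 1. Decompose ∫((7*x**3 - 17*x**2 - 11*x + 4)/(x**4 - 6*x**3 + 9*x**2 - 6*x + 8)) dx by partial fractions, (7*x**3 - 17*x**2 - 11*x + 4)/(x**4 - 6*x**3 + 9*x**2 - 6*x + 8) = 3/(x**2 + 1) + 3/(x - 2) + 4/(x - 4): now ∫(4/(x - 4)) dx + ∫(3/(x - 2)) dx + ∫(3/(x**2 + 1)) dx.
Step 2. Evaluate the standard form [assuming x > 4]: now 4*log(x - 4) + ∫(3/(x - 2)) dx + ∫(3/(x**2 + 1)) dx.
Step 3. Evaluate the standard form [assuming x > 2]: now 4*log(x - 4) + 3*log(x - 2) + ∫(3/(x**2 + 1)) dx.
Step 4. Evaluate the standard form: now 4*log(x - 4) + 3*log(x - 2) + 3*atan(x).
Answer: 4*log(x - 4) + 3*log(x - 2) + 3*atan(x).
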